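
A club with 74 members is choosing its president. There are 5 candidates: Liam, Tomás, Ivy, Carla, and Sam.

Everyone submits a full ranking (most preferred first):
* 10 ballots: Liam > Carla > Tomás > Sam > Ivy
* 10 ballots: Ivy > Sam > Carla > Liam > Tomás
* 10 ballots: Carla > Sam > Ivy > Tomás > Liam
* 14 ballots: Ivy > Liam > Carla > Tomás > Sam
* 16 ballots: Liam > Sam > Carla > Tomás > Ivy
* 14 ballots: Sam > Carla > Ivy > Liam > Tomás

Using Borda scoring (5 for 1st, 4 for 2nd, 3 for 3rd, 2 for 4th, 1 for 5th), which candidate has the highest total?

Liam: 10×5 + 10×2 + 10×1 + 14×4 + 16×5 + 14×2 = 244
Tomás: 10×3 + 10×1 + 10×2 + 14×2 + 16×2 + 14×1 = 134
Ivy: 10×1 + 10×5 + 10×3 + 14×5 + 16×1 + 14×3 = 218
Carla: 10×4 + 10×3 + 10×5 + 14×3 + 16×3 + 14×4 = 266
Sam: 10×2 + 10×4 + 10×4 + 14×1 + 16×4 + 14×5 = 248

Carla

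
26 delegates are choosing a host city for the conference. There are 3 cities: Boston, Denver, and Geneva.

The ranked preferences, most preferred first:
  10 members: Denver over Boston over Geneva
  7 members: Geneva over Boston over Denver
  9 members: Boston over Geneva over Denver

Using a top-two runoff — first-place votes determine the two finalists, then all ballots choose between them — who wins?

Boston

Round 1 first-place votes: Boston 9, Denver 10, Geneva 7. Denver and Boston advance.
Runoff: Denver is ranked above Boston on 10 ballots, Boston above Denver on 16.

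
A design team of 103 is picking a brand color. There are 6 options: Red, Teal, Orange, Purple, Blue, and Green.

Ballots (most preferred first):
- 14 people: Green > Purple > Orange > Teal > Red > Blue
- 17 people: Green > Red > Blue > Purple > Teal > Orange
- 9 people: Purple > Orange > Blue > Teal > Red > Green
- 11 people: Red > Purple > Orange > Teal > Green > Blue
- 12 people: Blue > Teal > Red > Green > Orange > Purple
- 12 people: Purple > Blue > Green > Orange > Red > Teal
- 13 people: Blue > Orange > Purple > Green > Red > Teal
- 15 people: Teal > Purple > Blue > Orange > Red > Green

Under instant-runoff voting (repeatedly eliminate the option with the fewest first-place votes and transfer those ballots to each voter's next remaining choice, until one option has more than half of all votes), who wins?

Round 1: Red 11, Teal 15, Orange 0, Purple 21, Blue 25, Green 31. Orange eliminated.
Round 2: Red 11, Teal 15, Purple 21, Blue 25, Green 31. Red eliminated.
Round 3: Teal 15, Purple 32, Blue 25, Green 31. Teal eliminated.
Round 4: Purple 47, Blue 25, Green 31. Blue eliminated.
Round 5: Purple 60, Green 43. Purple has a majority (≥52).

Purple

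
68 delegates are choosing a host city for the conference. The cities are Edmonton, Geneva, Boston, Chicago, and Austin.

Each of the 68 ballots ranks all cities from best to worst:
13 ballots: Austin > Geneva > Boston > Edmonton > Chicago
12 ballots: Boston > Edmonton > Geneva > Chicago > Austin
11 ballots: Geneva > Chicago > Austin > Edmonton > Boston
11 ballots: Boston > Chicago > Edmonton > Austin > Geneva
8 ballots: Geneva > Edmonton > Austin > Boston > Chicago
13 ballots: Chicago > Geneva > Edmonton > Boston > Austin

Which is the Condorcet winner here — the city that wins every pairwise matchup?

Geneva

Geneva vs Edmonton: 45–23
Geneva vs Boston: 45–23
Geneva vs Chicago: 44–24
Geneva vs Austin: 44–24
Geneva beats every other city.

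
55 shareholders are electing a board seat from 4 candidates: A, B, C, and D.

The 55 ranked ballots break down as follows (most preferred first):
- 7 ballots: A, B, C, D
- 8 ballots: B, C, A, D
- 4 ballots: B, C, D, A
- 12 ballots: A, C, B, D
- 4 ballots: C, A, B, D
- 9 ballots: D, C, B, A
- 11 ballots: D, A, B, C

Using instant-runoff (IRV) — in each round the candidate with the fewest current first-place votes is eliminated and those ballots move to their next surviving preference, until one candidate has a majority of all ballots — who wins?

A

Round 1: A 19, B 12, C 4, D 20. C eliminated.
Round 2: A 23, B 12, D 20. B eliminated.
Round 3: A 31, D 24. A has a majority (≥28).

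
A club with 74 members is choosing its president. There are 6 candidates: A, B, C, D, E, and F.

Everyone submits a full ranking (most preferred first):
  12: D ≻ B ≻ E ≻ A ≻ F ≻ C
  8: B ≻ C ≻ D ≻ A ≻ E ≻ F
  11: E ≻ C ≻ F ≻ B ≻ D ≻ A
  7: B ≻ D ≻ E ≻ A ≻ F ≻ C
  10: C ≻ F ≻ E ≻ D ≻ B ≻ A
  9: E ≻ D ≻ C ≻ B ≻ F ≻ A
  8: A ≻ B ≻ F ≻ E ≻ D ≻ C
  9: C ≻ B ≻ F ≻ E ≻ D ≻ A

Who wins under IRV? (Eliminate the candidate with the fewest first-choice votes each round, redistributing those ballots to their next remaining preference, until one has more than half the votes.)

Round 1: A 8, B 15, C 19, D 12, E 20, F 0. F eliminated.
Round 2: A 8, B 15, C 19, D 12, E 20. A eliminated.
Round 3: B 23, C 19, D 12, E 20. D eliminated.
Round 4: B 35, C 19, E 20. C eliminated.
Round 5: B 44, E 30. B has a majority (≥38).

B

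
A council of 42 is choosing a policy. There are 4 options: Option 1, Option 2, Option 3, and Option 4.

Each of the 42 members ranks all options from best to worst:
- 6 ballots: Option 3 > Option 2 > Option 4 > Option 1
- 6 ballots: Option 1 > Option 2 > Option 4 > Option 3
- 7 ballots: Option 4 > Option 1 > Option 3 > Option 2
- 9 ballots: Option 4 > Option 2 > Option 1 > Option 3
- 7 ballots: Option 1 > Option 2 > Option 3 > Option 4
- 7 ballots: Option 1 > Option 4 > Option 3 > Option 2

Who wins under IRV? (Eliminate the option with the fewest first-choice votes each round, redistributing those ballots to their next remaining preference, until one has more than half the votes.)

Round 1: Option 1 20, Option 2 0, Option 3 6, Option 4 16. Option 2 eliminated.
Round 2: Option 1 20, Option 3 6, Option 4 16. Option 3 eliminated.
Round 3: Option 1 20, Option 4 22. Option 4 has a majority (≥22).

Option 4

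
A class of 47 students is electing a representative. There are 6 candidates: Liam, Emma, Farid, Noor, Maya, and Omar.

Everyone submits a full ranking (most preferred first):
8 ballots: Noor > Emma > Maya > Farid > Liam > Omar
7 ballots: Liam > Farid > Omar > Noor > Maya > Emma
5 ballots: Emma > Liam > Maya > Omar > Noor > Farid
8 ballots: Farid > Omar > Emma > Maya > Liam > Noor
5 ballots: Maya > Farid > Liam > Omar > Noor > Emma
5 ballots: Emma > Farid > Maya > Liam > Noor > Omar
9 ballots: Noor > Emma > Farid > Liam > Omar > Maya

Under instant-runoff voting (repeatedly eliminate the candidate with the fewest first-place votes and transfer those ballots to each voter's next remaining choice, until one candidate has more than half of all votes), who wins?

Round 1: Liam 7, Emma 10, Farid 8, Noor 17, Maya 5, Omar 0. Omar eliminated.
Round 2: Liam 7, Emma 10, Farid 8, Noor 17, Maya 5. Maya eliminated.
Round 3: Liam 7, Emma 10, Farid 13, Noor 17. Liam eliminated.
Round 4: Emma 10, Farid 20, Noor 17. Emma eliminated.
Round 5: Farid 25, Noor 22. Farid has a majority (≥24).

Farid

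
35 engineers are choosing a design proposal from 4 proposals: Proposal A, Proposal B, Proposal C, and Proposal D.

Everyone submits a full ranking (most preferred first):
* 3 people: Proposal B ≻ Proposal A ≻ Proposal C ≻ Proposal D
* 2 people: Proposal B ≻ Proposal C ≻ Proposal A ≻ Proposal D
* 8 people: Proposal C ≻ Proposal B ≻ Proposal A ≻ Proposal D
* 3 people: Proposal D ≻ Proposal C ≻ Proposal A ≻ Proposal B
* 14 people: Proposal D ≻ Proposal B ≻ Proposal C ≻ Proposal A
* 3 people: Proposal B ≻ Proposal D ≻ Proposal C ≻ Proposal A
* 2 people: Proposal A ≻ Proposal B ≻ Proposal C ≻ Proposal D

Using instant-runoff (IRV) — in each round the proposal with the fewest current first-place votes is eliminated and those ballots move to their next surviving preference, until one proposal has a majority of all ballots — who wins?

Proposal B

Round 1: Proposal A 2, Proposal B 8, Proposal C 8, Proposal D 17. Proposal A eliminated.
Round 2: Proposal B 10, Proposal C 8, Proposal D 17. Proposal C eliminated.
Round 3: Proposal B 18, Proposal D 17. Proposal B has a majority (≥18).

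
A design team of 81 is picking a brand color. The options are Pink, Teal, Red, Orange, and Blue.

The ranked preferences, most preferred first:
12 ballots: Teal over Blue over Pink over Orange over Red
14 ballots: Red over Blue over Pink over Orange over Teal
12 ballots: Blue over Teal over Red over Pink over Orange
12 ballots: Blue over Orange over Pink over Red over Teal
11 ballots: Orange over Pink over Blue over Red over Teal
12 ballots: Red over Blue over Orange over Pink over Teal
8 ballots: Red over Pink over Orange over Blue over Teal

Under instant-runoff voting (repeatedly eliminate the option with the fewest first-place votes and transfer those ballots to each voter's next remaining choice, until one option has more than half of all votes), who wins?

Round 1: Pink 0, Teal 12, Red 34, Orange 11, Blue 24. Pink eliminated.
Round 2: Teal 12, Red 34, Orange 11, Blue 24. Orange eliminated.
Round 3: Teal 12, Red 34, Blue 35. Teal eliminated.
Round 4: Red 34, Blue 47. Blue has a majority (≥41).

Blue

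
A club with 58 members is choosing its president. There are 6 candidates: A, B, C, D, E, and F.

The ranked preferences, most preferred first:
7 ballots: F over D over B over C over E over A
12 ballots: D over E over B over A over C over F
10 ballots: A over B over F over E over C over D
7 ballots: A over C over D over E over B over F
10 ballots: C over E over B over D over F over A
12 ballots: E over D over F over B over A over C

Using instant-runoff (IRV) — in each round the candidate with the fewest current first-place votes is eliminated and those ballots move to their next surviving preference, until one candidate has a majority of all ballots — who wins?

E

Round 1: A 17, B 0, C 10, D 12, E 12, F 7. B eliminated.
Round 2: A 17, C 10, D 12, E 12, F 7. F eliminated.
Round 3: A 17, C 10, D 19, E 12. C eliminated.
Round 4: A 17, D 19, E 22. A eliminated.
Round 5: D 26, E 32. E has a majority (≥30).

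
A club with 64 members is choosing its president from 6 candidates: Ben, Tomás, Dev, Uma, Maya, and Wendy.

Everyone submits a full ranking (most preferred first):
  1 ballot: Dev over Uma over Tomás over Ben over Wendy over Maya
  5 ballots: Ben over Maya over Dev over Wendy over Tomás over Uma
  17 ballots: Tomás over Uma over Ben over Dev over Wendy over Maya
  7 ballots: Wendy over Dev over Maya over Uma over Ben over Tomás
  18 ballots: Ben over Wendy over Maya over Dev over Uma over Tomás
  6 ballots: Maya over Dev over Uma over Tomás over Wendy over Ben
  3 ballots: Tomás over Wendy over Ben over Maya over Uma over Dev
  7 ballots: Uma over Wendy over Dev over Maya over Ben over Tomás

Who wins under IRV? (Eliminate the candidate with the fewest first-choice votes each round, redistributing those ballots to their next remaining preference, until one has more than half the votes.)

Uma

Round 1: Ben 23, Tomás 20, Dev 1, Uma 7, Maya 6, Wendy 7. Dev eliminated.
Round 2: Ben 23, Tomás 20, Uma 8, Maya 6, Wendy 7. Maya eliminated.
Round 3: Ben 23, Tomás 20, Uma 14, Wendy 7. Wendy eliminated.
Round 4: Ben 23, Tomás 20, Uma 21. Tomás eliminated.
Round 5: Ben 26, Uma 38. Uma has a majority (≥33).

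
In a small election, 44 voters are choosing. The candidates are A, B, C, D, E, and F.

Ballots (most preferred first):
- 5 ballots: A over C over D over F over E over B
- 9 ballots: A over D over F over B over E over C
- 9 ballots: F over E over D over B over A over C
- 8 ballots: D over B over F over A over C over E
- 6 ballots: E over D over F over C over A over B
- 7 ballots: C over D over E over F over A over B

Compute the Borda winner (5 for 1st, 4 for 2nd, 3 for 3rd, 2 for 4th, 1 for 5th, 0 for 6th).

A: 5×5 + 9×5 + 9×1 + 8×2 + 6×1 + 7×1 = 108
B: 5×0 + 9×2 + 9×2 + 8×4 + 6×0 + 7×0 = 68
C: 5×4 + 9×0 + 9×0 + 8×1 + 6×2 + 7×5 = 75
D: 5×3 + 9×4 + 9×3 + 8×5 + 6×4 + 7×4 = 170
E: 5×1 + 9×1 + 9×4 + 8×0 + 6×5 + 7×3 = 101
F: 5×2 + 9×3 + 9×5 + 8×3 + 6×3 + 7×2 = 138

D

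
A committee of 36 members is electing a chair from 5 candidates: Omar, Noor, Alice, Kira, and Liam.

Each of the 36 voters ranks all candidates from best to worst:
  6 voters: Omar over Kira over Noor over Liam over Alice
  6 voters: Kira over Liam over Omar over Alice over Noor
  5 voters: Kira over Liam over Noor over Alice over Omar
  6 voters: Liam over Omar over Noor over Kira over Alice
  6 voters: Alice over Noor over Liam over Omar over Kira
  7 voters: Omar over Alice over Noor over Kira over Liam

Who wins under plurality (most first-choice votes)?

First-place votes: Omar 13, Noor 0, Alice 6, Kira 11, Liam 6.

Omar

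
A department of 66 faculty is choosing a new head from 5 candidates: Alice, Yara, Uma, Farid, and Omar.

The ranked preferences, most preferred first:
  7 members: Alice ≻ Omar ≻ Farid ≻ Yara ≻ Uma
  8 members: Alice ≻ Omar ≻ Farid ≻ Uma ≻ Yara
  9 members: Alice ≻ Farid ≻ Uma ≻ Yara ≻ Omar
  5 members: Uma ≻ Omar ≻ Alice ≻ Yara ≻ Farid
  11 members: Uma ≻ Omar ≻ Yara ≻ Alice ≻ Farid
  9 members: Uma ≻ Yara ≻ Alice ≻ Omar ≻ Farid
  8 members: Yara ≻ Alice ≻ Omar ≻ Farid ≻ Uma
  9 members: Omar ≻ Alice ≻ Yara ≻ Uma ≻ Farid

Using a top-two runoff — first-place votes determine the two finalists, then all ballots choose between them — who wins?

Round 1 first-place votes: Alice 24, Yara 8, Uma 25, Farid 0, Omar 9. Uma and Alice advance.
Runoff: Uma is ranked above Alice on 25 ballots, Alice above Uma on 41.

Alice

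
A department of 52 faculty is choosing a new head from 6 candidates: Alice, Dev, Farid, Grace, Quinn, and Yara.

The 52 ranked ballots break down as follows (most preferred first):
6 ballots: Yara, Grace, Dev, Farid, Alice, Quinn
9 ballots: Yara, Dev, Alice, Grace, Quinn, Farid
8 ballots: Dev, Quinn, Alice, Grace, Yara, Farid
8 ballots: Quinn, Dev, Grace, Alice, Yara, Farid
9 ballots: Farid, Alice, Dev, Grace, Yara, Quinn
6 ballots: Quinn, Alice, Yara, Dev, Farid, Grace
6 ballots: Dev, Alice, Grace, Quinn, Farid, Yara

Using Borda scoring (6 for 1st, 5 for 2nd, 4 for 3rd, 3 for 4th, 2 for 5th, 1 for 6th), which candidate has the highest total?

Alice: 6×2 + 9×4 + 8×4 + 8×3 + 9×5 + 6×5 + 6×5 = 209
Dev: 6×4 + 9×5 + 8×6 + 8×5 + 9×4 + 6×3 + 6×6 = 247
Farid: 6×3 + 9×1 + 8×1 + 8×1 + 9×6 + 6×2 + 6×2 = 121
Grace: 6×5 + 9×3 + 8×3 + 8×4 + 9×3 + 6×1 + 6×4 = 170
Quinn: 6×1 + 9×2 + 8×5 + 8×6 + 9×1 + 6×6 + 6×3 = 175
Yara: 6×6 + 9×6 + 8×2 + 8×2 + 9×2 + 6×4 + 6×1 = 170

Dev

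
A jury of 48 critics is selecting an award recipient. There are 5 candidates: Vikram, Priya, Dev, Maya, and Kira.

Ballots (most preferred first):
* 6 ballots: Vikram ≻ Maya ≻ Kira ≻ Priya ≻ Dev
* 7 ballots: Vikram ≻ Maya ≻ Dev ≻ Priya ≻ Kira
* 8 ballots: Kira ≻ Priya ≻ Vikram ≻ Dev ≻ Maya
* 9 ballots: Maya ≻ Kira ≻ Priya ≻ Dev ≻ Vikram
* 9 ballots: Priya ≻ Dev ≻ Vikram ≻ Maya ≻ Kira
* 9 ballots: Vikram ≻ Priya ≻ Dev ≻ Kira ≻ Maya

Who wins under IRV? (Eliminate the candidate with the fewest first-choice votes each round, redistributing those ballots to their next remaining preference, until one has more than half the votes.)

Priya

Round 1: Vikram 22, Priya 9, Dev 0, Maya 9, Kira 8. Dev eliminated.
Round 2: Vikram 22, Priya 9, Maya 9, Kira 8. Kira eliminated.
Round 3: Vikram 22, Priya 17, Maya 9. Maya eliminated.
Round 4: Vikram 22, Priya 26. Priya has a majority (≥25).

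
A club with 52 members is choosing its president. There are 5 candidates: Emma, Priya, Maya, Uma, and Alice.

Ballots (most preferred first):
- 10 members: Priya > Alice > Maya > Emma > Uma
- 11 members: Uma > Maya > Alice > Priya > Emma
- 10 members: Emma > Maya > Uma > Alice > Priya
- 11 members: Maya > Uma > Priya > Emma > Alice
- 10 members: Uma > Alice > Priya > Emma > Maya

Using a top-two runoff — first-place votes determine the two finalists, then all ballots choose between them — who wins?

Round 1 first-place votes: Emma 10, Priya 10, Maya 11, Uma 21, Alice 0. Uma and Maya advance.
Runoff: Uma is ranked above Maya on 21 ballots, Maya above Uma on 31.

Maya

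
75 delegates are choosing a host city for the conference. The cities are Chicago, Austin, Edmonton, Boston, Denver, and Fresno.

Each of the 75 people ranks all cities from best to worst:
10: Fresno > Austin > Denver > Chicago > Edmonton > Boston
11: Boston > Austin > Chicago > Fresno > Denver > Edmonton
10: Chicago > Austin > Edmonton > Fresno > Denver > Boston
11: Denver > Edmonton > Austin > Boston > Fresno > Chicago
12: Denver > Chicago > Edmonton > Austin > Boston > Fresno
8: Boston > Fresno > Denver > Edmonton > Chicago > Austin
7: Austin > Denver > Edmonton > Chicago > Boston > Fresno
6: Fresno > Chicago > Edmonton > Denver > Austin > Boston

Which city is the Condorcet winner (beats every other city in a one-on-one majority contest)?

Austin vs Chicago: 39–36
Austin vs Edmonton: 38–37
Austin vs Boston: 56–19
Austin vs Denver: 38–37
Austin vs Fresno: 51–24
Austin beats every other city.

Austin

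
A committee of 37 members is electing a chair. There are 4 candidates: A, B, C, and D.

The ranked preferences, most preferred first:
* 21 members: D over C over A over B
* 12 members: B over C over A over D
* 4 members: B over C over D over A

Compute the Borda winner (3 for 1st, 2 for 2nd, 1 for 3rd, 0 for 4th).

A: 21×1 + 12×1 + 4×0 = 33
B: 21×0 + 12×3 + 4×3 = 48
C: 21×2 + 12×2 + 4×2 = 74
D: 21×3 + 12×0 + 4×1 = 67

C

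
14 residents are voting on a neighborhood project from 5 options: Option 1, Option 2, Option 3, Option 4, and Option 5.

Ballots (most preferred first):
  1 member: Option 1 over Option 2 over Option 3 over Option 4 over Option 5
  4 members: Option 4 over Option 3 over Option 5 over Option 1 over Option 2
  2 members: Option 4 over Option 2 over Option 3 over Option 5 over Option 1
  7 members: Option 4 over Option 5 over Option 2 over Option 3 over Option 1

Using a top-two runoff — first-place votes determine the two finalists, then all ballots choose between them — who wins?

Round 1 first-place votes: Option 1 1, Option 2 0, Option 3 0, Option 4 13, Option 5 0. Option 4 and Option 1 advance.
Runoff: Option 4 is ranked above Option 1 on 13 ballots, Option 1 above Option 4 on 1.

Option 4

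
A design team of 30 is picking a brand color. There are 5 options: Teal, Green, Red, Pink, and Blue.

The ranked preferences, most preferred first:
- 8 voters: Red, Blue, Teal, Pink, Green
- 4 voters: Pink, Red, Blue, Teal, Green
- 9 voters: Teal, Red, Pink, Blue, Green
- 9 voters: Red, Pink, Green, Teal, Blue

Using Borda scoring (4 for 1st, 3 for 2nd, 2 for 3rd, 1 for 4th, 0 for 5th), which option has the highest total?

Red

Teal: 8×2 + 4×1 + 9×4 + 9×1 = 65
Green: 8×0 + 4×0 + 9×0 + 9×2 = 18
Red: 8×4 + 4×3 + 9×3 + 9×4 = 107
Pink: 8×1 + 4×4 + 9×2 + 9×3 = 69
Blue: 8×3 + 4×2 + 9×1 + 9×0 = 41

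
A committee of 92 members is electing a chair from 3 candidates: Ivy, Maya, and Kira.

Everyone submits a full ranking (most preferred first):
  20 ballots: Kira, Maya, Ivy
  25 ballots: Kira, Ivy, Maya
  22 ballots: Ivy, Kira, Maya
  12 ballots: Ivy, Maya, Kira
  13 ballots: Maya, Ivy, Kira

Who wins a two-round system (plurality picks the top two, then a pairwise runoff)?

Ivy

Round 1 first-place votes: Ivy 34, Maya 13, Kira 45. Kira and Ivy advance.
Runoff: Kira is ranked above Ivy on 45 ballots, Ivy above Kira on 47.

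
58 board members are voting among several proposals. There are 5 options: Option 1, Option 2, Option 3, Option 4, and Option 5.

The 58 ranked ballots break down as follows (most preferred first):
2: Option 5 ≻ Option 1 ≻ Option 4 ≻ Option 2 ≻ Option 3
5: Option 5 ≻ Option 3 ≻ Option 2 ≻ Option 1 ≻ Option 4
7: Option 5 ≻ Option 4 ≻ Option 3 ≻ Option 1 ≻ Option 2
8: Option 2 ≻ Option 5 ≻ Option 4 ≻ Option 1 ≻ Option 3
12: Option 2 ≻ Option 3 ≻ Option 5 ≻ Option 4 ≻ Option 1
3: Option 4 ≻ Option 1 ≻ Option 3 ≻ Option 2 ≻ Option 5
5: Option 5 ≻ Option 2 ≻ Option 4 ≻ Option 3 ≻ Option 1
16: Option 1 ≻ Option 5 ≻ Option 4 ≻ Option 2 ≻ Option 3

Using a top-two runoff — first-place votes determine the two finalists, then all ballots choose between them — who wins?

Round 1 first-place votes: Option 1 16, Option 2 20, Option 3 0, Option 4 3, Option 5 19. Option 2 and Option 5 advance.
Runoff: Option 2 is ranked above Option 5 on 23 ballots, Option 5 above Option 2 on 35.

Option 5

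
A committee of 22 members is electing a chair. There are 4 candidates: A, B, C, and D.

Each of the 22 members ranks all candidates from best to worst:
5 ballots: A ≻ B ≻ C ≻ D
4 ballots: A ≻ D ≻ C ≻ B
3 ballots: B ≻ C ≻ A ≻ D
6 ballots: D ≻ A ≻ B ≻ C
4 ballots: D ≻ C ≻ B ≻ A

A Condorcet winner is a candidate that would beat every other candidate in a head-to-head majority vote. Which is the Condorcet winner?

A

A vs B: 15–7
A vs C: 15–7
A vs D: 12–10
A beats every other candidate.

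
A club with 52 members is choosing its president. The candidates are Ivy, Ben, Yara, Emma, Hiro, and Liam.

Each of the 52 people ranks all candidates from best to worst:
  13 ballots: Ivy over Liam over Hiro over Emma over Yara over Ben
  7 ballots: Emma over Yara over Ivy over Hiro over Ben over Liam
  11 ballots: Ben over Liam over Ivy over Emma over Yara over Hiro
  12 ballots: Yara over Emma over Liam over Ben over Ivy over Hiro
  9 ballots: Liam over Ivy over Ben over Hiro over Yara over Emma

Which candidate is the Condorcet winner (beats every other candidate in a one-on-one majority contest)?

Liam vs Ivy: 32–20
Liam vs Ben: 34–18
Liam vs Yara: 33–19
Liam vs Emma: 33–19
Liam vs Hiro: 45–7
Liam beats every other candidate.

Liam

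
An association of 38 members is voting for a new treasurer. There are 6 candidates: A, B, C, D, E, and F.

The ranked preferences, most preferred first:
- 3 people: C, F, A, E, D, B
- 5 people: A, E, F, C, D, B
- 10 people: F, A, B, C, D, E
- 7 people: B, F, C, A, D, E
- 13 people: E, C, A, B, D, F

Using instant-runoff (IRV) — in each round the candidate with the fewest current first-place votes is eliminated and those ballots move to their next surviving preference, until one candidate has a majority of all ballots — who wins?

Round 1: A 5, B 7, C 3, D 0, E 13, F 10. D eliminated.
Round 2: A 5, B 7, C 3, E 13, F 10. C eliminated.
Round 3: A 5, B 7, E 13, F 13. A eliminated.
Round 4: B 7, E 18, F 13. B eliminated.
Round 5: E 18, F 20. F has a majority (≥20).

F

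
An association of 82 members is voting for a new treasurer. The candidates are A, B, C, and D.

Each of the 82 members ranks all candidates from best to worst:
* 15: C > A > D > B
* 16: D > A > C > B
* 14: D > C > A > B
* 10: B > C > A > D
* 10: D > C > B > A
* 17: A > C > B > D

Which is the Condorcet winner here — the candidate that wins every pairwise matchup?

C vs A: 49–33
C vs B: 72–10
C vs D: 42–40
C beats every other candidate.

C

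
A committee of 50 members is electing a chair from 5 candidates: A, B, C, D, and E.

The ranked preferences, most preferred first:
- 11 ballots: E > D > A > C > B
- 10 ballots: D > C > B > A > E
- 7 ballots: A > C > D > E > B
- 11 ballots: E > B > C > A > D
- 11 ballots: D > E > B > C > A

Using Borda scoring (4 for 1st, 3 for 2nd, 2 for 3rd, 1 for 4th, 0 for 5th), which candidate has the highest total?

A: 11×2 + 10×1 + 7×4 + 11×1 + 11×0 = 71
B: 11×0 + 10×2 + 7×0 + 11×3 + 11×2 = 75
C: 11×1 + 10×3 + 7×3 + 11×2 + 11×1 = 95
D: 11×3 + 10×4 + 7×2 + 11×0 + 11×4 = 131
E: 11×4 + 10×0 + 7×1 + 11×4 + 11×3 = 128

D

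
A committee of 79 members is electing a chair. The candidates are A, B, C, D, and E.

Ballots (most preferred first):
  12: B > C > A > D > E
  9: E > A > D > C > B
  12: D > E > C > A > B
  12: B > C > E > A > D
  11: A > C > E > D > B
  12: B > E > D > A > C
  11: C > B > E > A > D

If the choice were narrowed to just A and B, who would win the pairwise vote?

A is ranked above B on 32 ballots; B above A on 47.

B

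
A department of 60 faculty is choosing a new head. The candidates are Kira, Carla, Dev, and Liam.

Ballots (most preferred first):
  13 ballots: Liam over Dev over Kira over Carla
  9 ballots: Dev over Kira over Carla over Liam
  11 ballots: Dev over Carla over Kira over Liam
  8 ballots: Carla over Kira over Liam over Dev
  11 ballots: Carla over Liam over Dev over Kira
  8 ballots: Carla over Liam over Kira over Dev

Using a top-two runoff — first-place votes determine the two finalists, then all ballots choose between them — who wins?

Round 1 first-place votes: Kira 0, Carla 27, Dev 20, Liam 13. Carla and Dev advance.
Runoff: Carla is ranked above Dev on 27 ballots, Dev above Carla on 33.

Dev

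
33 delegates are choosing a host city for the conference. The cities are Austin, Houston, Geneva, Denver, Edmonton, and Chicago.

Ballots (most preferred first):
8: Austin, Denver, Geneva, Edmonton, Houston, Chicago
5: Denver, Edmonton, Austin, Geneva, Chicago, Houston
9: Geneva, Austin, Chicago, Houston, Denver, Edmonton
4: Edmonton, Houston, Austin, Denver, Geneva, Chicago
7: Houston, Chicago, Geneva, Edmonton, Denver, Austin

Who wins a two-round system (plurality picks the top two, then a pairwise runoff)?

Austin

Round 1 first-place votes: Austin 8, Houston 7, Geneva 9, Denver 5, Edmonton 4, Chicago 0. Geneva and Austin advance.
Runoff: Geneva is ranked above Austin on 16 ballots, Austin above Geneva on 17.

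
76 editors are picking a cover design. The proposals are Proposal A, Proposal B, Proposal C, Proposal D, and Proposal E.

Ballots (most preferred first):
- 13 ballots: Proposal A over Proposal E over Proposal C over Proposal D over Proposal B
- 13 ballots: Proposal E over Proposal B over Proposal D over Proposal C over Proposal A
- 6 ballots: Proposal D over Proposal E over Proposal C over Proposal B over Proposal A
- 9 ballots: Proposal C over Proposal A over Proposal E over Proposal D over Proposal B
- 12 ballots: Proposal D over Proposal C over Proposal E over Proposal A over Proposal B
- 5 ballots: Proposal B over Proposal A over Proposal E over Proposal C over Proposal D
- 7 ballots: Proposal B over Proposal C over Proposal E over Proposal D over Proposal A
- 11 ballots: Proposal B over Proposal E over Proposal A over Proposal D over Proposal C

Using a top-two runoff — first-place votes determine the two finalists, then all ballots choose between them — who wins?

Round 1 first-place votes: Proposal A 13, Proposal B 23, Proposal C 9, Proposal D 18, Proposal E 13. Proposal B and Proposal D advance.
Runoff: Proposal B is ranked above Proposal D on 36 ballots, Proposal D above Proposal B on 40.

Proposal D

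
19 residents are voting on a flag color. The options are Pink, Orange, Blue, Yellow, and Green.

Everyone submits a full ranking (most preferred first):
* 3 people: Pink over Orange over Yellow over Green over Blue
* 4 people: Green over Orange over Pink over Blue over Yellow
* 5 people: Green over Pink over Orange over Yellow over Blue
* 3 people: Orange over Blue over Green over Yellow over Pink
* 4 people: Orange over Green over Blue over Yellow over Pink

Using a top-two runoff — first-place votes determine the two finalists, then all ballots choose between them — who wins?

Orange

Round 1 first-place votes: Pink 3, Orange 7, Blue 0, Yellow 0, Green 9. Green and Orange advance.
Runoff: Green is ranked above Orange on 9 ballots, Orange above Green on 10.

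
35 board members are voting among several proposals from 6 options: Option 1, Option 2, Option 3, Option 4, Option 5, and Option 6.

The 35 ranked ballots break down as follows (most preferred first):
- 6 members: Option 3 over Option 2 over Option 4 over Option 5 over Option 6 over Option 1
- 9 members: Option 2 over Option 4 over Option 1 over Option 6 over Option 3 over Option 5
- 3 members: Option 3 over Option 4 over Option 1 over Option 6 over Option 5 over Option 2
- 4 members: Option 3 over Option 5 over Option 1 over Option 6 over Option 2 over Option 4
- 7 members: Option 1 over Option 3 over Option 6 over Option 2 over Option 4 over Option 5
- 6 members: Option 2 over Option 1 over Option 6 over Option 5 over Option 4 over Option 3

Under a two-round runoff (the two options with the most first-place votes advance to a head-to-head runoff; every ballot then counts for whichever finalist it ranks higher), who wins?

Round 1 first-place votes: Option 1 7, Option 2 15, Option 3 13, Option 4 0, Option 5 0, Option 6 0. Option 2 and Option 3 advance.
Runoff: Option 2 is ranked above Option 3 on 15 ballots, Option 3 above Option 2 on 20.

Option 3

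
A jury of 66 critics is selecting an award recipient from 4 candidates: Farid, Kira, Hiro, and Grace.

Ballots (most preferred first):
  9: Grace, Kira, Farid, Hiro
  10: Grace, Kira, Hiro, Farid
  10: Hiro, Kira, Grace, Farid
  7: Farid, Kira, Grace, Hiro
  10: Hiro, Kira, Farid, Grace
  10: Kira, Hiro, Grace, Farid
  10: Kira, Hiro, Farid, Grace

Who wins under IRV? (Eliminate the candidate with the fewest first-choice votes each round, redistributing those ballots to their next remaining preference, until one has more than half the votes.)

Kira

Round 1: Farid 7, Kira 20, Hiro 20, Grace 19. Farid eliminated.
Round 2: Kira 27, Hiro 20, Grace 19. Grace eliminated.
Round 3: Kira 46, Hiro 20. Kira has a majority (≥34).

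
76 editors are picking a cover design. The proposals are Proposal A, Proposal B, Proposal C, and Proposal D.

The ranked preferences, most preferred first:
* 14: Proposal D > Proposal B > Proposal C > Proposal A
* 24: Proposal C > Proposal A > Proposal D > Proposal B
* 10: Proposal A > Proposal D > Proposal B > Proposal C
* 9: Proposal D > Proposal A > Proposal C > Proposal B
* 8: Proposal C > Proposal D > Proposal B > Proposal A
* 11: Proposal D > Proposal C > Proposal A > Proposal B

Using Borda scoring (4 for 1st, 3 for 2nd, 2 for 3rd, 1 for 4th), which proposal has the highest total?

Proposal D

Proposal A: 14×1 + 24×3 + 10×4 + 9×3 + 8×1 + 11×2 = 183
Proposal B: 14×3 + 24×1 + 10×2 + 9×1 + 8×2 + 11×1 = 122
Proposal C: 14×2 + 24×4 + 10×1 + 9×2 + 8×4 + 11×3 = 217
Proposal D: 14×4 + 24×2 + 10×3 + 9×4 + 8×3 + 11×4 = 238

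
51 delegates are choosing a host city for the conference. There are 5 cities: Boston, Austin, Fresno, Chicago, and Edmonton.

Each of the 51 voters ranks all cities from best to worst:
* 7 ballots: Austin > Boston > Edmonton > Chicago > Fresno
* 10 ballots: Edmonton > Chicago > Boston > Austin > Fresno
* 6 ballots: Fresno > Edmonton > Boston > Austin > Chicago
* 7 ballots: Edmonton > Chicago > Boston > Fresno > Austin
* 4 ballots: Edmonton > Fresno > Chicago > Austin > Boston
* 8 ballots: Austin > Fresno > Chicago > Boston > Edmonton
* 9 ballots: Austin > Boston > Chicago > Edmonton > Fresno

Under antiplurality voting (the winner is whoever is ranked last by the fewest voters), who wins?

Boston

Last-place votes: Boston 4, Austin 7, Fresno 26, Chicago 6, Edmonton 8.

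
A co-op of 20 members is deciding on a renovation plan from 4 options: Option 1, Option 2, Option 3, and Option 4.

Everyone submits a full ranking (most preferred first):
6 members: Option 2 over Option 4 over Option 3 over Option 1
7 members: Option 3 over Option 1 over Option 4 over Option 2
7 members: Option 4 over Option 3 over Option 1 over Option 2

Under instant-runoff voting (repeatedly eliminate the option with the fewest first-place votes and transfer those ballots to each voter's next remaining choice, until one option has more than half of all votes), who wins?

Round 1: Option 1 0, Option 2 6, Option 3 7, Option 4 7. Option 1 eliminated.
Round 2: Option 2 6, Option 3 7, Option 4 7. Option 2 eliminated.
Round 3: Option 3 7, Option 4 13. Option 4 has a majority (≥11).

Option 4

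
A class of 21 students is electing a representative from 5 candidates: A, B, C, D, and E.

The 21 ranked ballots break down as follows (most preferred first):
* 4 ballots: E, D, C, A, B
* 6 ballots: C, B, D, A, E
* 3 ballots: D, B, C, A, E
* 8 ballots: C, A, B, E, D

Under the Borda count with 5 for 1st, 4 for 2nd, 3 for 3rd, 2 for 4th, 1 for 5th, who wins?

A: 4×2 + 6×2 + 3×2 + 8×4 = 58
B: 4×1 + 6×4 + 3×4 + 8×3 = 64
C: 4×3 + 6×5 + 3×3 + 8×5 = 91
D: 4×4 + 6×3 + 3×5 + 8×1 = 57
E: 4×5 + 6×1 + 3×1 + 8×2 = 45

C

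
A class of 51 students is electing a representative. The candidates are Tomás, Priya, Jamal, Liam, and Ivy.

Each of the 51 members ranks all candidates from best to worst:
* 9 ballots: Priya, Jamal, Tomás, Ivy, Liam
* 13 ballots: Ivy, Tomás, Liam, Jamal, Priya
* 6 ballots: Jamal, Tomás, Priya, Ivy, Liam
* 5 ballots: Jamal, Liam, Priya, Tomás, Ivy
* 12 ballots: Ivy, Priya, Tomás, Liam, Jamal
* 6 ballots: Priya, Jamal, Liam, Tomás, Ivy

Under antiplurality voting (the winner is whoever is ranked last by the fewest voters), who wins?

Last-place votes: Tomás 0, Priya 13, Jamal 12, Liam 15, Ivy 11.

Tomás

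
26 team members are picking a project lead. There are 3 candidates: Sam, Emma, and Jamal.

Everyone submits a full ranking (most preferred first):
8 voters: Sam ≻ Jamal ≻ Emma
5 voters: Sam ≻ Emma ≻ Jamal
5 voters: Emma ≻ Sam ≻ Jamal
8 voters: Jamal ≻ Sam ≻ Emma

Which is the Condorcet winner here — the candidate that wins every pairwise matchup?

Sam

Sam vs Emma: 21–5
Sam vs Jamal: 18–8
Sam beats every other candidate.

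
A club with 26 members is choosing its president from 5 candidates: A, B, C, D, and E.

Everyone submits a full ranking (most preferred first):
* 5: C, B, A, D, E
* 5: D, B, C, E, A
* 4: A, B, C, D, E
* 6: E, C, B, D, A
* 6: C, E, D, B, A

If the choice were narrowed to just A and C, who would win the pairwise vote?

C

A is ranked above C on 4 ballots; C above A on 22.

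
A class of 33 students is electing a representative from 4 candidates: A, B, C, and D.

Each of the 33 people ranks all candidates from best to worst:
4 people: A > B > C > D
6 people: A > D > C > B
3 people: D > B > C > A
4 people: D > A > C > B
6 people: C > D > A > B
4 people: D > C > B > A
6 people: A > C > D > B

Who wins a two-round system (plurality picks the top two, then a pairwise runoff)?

Round 1 first-place votes: A 16, B 0, C 6, D 11. A and D advance.
Runoff: A is ranked above D on 16 ballots, D above A on 17.

D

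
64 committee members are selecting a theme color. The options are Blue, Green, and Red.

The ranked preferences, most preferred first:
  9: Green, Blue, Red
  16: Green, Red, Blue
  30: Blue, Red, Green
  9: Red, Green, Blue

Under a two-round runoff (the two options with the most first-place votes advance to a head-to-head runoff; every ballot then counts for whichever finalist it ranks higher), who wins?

Green

Round 1 first-place votes: Blue 30, Green 25, Red 9. Blue and Green advance.
Runoff: Blue is ranked above Green on 30 ballots, Green above Blue on 34.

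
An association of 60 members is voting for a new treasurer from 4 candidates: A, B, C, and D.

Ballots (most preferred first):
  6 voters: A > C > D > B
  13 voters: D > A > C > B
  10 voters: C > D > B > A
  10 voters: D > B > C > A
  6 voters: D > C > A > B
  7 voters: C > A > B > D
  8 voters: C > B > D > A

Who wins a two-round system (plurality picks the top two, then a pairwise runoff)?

C

Round 1 first-place votes: A 6, B 0, C 25, D 29. D and C advance.
Runoff: D is ranked above C on 29 ballots, C above D on 31.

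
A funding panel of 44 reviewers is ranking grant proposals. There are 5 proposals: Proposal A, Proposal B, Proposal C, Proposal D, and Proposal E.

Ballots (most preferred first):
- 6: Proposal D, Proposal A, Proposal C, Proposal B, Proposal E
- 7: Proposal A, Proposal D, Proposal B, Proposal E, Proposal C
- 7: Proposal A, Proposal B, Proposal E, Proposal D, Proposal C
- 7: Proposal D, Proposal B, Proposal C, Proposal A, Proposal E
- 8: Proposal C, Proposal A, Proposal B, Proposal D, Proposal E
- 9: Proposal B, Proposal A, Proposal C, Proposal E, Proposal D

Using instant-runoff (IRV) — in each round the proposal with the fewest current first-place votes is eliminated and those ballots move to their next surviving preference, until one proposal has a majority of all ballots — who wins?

Round 1: Proposal A 14, Proposal B 9, Proposal C 8, Proposal D 13, Proposal E 0. Proposal E eliminated.
Round 2: Proposal A 14, Proposal B 9, Proposal C 8, Proposal D 13. Proposal C eliminated.
Round 3: Proposal A 22, Proposal B 9, Proposal D 13. Proposal B eliminated.
Round 4: Proposal A 31, Proposal D 13. Proposal A has a majority (≥23).

Proposal A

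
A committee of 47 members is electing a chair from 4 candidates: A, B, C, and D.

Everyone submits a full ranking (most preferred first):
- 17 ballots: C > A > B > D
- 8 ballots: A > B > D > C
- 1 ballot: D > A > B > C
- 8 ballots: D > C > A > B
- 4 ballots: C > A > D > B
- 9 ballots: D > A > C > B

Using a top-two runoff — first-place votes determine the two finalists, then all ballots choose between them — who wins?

D

Round 1 first-place votes: A 8, B 0, C 21, D 18. C and D advance.
Runoff: C is ranked above D on 21 ballots, D above C on 26.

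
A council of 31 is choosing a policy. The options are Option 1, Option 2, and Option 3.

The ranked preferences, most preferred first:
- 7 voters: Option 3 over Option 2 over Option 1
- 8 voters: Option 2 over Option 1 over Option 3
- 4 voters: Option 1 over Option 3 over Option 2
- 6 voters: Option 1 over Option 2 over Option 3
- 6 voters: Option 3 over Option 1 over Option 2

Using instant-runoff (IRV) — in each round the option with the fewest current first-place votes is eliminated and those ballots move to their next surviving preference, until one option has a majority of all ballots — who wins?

Option 1

Round 1: Option 1 10, Option 2 8, Option 3 13. Option 2 eliminated.
Round 2: Option 1 18, Option 3 13. Option 1 has a majority (≥16).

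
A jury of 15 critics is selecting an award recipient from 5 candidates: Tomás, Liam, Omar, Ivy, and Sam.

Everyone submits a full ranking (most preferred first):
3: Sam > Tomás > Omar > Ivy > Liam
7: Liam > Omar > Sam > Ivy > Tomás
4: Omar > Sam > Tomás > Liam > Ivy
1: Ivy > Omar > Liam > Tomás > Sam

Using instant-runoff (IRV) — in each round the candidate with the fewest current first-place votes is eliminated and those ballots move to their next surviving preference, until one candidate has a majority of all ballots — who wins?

Round 1: Tomás 0, Liam 7, Omar 4, Ivy 1, Sam 3. Tomás eliminated.
Round 2: Liam 7, Omar 4, Ivy 1, Sam 3. Ivy eliminated.
Round 3: Liam 7, Omar 5, Sam 3. Sam eliminated.
Round 4: Liam 7, Omar 8. Omar has a majority (≥8).

Omar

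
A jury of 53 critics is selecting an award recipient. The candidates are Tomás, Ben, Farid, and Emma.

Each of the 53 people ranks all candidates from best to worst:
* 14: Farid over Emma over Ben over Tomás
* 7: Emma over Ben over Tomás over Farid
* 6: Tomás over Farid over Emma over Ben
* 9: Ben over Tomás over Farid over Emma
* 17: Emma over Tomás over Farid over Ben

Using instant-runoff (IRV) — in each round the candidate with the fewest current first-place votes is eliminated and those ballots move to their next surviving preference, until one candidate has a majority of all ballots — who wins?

Farid

Round 1: Tomás 6, Ben 9, Farid 14, Emma 24. Tomás eliminated.
Round 2: Ben 9, Farid 20, Emma 24. Ben eliminated.
Round 3: Farid 29, Emma 24. Farid has a majority (≥27).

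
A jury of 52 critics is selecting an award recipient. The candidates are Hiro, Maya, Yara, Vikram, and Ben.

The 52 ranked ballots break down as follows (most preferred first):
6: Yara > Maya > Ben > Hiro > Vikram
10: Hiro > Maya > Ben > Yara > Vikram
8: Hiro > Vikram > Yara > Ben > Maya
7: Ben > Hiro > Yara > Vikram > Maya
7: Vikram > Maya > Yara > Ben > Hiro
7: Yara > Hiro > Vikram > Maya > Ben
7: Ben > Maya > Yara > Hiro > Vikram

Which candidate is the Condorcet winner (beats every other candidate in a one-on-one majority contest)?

Yara

Yara vs Hiro: 27–25
Yara vs Maya: 28–24
Yara vs Vikram: 37–15
Yara vs Ben: 28–24
Yara beats every other candidate.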